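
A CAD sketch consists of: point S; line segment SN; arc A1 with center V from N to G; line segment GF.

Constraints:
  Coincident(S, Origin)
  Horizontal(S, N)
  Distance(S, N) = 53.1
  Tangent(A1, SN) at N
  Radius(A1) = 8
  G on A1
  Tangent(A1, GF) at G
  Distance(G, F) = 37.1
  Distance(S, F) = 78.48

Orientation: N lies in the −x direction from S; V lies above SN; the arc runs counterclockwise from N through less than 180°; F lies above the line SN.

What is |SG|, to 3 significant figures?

47.7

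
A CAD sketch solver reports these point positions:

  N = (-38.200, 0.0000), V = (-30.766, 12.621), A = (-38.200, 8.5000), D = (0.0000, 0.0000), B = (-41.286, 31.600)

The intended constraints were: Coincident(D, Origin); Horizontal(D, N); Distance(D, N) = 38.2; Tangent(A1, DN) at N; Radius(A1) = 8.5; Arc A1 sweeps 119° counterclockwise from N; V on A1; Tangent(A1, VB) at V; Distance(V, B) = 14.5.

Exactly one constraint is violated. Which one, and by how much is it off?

Distance(V, B) = 14.5 — off by 7.20.

D = (0.00, 0.00) ✓; D.y = 0.00, N.y = 0.00 ✓; |DN| = 38.20 ✓; ∠(AN, ND) = 90.00° ✓; |AN| = 8.500 ✓; bearing(A→V) − bearing(A→N) = 119.0° ✓; |AV| = 8.500 ✓; ∠(AV, VB) = 90.00° ✓; |VB| = 21.70 ✗.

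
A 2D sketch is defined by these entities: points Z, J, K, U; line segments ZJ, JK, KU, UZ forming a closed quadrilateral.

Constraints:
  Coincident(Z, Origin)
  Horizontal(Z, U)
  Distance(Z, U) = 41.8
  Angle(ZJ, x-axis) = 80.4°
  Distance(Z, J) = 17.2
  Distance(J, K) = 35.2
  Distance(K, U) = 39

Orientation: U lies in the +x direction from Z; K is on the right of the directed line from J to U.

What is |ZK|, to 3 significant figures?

19.4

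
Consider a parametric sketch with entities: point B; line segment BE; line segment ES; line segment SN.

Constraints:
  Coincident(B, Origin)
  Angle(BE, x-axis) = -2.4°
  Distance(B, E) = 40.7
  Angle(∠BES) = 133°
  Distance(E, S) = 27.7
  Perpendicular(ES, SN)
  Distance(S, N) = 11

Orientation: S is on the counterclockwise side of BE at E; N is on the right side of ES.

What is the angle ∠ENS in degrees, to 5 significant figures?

68.341°

∠BES = 133.0°, so ES runs at -2.4° + (180° − 133.0°) = 44.600° from the x-axis; with |ES| = 27.7, S = E + 27.7·(cos 44.600°, sin 44.600°) = (60.387, 17.745). ES ⟂ SN; with |SN| = 11.0 on the right of ES, N = S + 11.0·(0.70215, -0.71203) = (68.111, 9.9130). Then cos ∠ENS = NE·NS / (|NE||NS|), giving 68.341°.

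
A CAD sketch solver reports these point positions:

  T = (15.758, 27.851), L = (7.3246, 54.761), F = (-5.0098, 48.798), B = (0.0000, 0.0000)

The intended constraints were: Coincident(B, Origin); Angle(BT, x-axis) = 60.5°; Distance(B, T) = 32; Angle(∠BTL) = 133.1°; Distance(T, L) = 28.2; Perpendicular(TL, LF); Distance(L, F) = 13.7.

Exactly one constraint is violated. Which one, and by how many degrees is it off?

Perpendicular(TL, LF) — off by 8.40°.

B = (0.00, 0.00) ✓; BT at 60.50° ✓; |BT| = 32.00 ✓; ∠BTL = 133.1° ✓; |TL| = 28.20 ✓; ∠(TL, LF) = 98.40° ✗; |LF| = 13.70 ✓.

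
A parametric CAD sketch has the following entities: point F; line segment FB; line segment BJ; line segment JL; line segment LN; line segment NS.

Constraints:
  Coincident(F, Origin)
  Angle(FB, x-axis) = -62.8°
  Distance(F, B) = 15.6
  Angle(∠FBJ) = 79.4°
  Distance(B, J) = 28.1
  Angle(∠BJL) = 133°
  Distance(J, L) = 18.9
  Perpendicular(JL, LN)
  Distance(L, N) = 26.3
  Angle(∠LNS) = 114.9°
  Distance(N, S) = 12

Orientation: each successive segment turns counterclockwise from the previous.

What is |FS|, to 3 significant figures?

14.2

The perpendicularity gives LN at right angles to JL, so LN runs at 175°; with |LN| = 26.3, N = (4.86, 24.6). ∠LNS = 114.9° gives NS at -120° from the x-axis; with |NS| = 12.0, S = (-1.16, 14.2). Then |FS| = |S − F| = 14.2.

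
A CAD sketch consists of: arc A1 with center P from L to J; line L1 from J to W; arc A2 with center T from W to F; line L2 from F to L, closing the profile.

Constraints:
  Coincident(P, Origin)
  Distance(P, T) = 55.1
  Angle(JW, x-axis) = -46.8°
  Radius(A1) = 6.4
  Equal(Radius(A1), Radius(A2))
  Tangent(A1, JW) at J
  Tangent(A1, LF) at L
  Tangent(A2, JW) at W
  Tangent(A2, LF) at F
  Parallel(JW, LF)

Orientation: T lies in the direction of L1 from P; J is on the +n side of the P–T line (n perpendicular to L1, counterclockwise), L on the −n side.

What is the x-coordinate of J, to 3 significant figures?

4.67

The slot axis is L1's direction at -46.8°, so u = (cos -46.8°, sin -46.8°) = (0.685, -0.729) and n = (−sin -46.8°, cos -46.8°) = (0.729, 0.685). P is at the origin and T lies 55.1 along u from P, so T = 55.1·u = (37.7, -40.2). Tangency of A1 to both parallel lines with radius 6.4 puts J and L at P ± 6.4·n: J = (4.67, 4.38), L = (-4.67, -4.38). So J.x = 4.67.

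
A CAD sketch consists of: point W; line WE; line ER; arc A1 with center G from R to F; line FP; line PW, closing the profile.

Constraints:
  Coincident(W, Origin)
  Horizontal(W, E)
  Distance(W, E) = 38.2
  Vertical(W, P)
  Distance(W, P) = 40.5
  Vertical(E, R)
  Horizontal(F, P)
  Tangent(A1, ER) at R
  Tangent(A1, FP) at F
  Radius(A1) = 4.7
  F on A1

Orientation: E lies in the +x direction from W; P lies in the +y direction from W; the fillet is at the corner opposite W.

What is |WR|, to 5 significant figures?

52.353

The virtual corner opposite W is at (38.200, 40.500). The tangent condition forces GR to be normal to ER and tangency of A1 to FP means the radius GF is perpendicular to FP, with radius 4.7, so the center G sits 4.7 in from both sides at G = (33.500, 35.800). That places the tangent points at R = (38.200, 35.800) on ER and F = (33.500, 40.500) on FP. Then |WR| = |R − W| = 52.353.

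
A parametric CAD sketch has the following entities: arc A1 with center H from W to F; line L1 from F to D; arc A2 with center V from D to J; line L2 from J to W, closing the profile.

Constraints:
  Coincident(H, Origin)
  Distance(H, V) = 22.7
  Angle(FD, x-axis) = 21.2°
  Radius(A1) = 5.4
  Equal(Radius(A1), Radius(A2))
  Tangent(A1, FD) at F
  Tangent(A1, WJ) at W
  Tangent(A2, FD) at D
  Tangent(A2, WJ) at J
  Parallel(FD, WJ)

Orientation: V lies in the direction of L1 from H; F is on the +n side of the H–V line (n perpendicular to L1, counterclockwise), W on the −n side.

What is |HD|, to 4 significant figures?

23.33

Tangency of A1 to both parallel lines with radius 5.4 puts F and W at H ± 5.4·n: F = (-1.953, 5.035), W = (1.953, -5.035). Equal radii place D and J the same way about V: D = V + 5.4·n = (19.21, 13.24), J = V − 5.4·n = (23.12, 3.174). Then |HD| = |D − H| = 23.33.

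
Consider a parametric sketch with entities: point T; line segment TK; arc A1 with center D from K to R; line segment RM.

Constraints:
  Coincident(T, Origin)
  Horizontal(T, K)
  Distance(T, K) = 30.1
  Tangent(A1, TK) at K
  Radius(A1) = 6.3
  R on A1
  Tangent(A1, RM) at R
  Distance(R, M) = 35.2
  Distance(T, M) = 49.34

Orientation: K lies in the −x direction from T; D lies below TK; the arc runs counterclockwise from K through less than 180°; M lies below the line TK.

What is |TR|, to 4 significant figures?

37.03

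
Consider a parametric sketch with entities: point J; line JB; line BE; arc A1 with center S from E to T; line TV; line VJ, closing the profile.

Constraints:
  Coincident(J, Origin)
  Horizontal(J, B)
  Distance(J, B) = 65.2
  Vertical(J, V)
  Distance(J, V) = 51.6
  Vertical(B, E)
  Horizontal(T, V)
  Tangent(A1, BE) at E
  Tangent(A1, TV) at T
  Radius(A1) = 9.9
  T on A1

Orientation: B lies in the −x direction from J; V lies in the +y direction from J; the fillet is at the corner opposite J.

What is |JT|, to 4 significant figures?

75.63

The virtual corner opposite J is at (-65.20, 51.60). A1 meets BE tangentially, so SE is at right angles to BE and since A1 is tangent to TV there, ST ⟂ TV, with radius 9.9, so the center S sits 9.9 in from both sides at S = (-55.30, 41.70). That places the tangent points at E = (-65.20, 41.70) on BE and T = (-55.30, 51.60) on TV. Then |JT| = |T − J| = 75.63.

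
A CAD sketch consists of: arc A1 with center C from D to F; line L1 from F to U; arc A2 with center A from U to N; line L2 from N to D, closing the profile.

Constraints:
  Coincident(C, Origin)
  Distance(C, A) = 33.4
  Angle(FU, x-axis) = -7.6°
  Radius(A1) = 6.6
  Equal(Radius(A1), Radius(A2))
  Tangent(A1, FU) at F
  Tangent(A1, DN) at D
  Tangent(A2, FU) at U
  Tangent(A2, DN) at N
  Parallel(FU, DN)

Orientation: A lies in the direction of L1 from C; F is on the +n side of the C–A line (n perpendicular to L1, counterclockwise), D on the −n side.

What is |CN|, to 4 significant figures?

34.05

The slot axis is L1's direction at -7.6°, so u = (cos -7.6°, sin -7.6°) = (0.9912, -0.1323) and n = (−sin -7.6°, cos -7.6°) = (0.1323, 0.9912). C is at the origin and A lies 33.4 along u from C, so A = 33.4·u = (33.11, -4.417). Tangency of A1 to both parallel lines with radius 6.6 puts F and D at C ± 6.6·n: F = (0.8729, 6.542), D = (-0.8729, -6.542). Equal radii place U and N the same way about A: U = A + 6.6·n = (33.98, 2.125), N = A − 6.6·n = (32.23, -10.96). Then |CN| = |N − C| = 34.05.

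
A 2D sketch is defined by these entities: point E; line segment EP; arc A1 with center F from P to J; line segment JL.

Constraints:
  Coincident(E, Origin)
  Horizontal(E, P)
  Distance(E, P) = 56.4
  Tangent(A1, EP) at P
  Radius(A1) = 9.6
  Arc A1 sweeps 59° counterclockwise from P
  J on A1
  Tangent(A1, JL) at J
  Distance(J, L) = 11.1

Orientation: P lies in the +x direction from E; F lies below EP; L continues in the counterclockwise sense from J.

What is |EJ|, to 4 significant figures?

48.40

E is at the origin; E and P share the same y with |EP| = 56.4 and P on the +x side, so P = (56.40, 0.000). A1 meets EP tangentially, so FP is at right angles to EP, so F = P + (0, -9.6) = (56.40, -9.600). On A1, P sits at bearing 90° from F; a 59° counterclockwise sweep puts J at bearing 149°, so J = F + 9.6·(cos 149°, sin 149°) = (48.17, -4.656). Then |EJ| = |J − E| = 48.40.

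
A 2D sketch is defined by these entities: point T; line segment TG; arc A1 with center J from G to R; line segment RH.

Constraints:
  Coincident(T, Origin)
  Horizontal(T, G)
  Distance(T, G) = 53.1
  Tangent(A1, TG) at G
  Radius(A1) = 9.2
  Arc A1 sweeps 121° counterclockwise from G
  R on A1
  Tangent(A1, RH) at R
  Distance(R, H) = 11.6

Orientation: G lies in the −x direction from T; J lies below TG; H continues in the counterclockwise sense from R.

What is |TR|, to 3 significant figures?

62.6

Since A1 is tangent to TG there, JG ⟂ TG, so J = G + (0, -9.2) = (-53.1, -9.20). On A1, G sits at bearing 90° from J; a 121° counterclockwise sweep puts R at bearing 211°, so R = J + 9.2·(cos 211°, sin 211°) = (-61.0, -13.9). Then |TR| = |R − T| = 62.6.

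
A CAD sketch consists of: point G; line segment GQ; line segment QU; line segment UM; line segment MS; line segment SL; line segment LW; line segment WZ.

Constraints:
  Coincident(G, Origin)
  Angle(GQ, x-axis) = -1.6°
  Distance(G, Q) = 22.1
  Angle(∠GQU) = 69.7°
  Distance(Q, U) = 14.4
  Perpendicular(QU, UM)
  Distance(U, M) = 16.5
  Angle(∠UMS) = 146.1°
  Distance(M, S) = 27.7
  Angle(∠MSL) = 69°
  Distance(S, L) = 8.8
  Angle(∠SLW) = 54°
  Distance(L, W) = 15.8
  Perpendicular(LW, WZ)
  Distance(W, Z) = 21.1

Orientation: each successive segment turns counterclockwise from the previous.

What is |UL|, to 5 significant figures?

38.254

G is at the origin; GQ runs at -1.6° with length 22.1, so Q = (22.091, -0.61707). ∠GQU = 69.7° gives QU at 108.70° from the x-axis; with |QU| = 14.4, U = (17.475, 13.023). QU is perpendicular to UM, so UM runs at -161.30°; with |UM| = 16.5, M = (1.8456, 7.7326). ∠UMS = 146.1° gives MS at -127.40° from the x-axis; with |MS| = 27.7, S = (-14.979, -14.273). ∠MSL = 69.0° gives SL at -16.400° from the x-axis; with |SL| = 8.8, L = (-6.5368, -16.757). Then |UL| = |L − U| = 38.254.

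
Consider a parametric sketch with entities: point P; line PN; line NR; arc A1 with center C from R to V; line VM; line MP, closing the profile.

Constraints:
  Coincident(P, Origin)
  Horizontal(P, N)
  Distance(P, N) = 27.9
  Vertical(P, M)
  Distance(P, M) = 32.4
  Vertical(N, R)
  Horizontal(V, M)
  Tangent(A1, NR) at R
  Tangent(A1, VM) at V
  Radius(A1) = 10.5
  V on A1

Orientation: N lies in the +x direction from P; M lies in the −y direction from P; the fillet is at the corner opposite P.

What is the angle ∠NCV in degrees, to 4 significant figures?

154.4°

P is at the origin; PN is horizontal with |PN| = 27.9 and N on the +x side, so N = (27.90, 0.000). P and M share the same x with |PM| = 32.4 and M on the −y side, so M = (0.000, -32.40). The virtual corner opposite P is at (27.90, -32.40). Since A1 is tangent to NR there, CR ⟂ NR and A1 meets VM tangentially, so CV is at right angles to VM, with radius 10.5, so the center C sits 10.5 in from both sides at C = (17.40, -21.90). That places the tangent points at R = (27.90, -21.90) on NR and V = (17.40, -32.40) on VM. Then cos ∠NCV = CN·CV / (|CN||CV|), giving 154.4°.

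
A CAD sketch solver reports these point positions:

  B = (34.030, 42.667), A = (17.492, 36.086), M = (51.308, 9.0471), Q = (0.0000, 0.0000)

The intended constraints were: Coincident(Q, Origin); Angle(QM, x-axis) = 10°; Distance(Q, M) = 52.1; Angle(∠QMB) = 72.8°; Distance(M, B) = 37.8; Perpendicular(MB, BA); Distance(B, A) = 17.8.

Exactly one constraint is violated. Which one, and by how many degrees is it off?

Perpendicular(MB, BA) — off by 5.50°.

Q = (0.00, 0.00) ✓; QM at 10.00° ✓; |QM| = 52.10 ✓; ∠QMB = 72.80° ✓; |MB| = 37.80 ✓; ∠(MB, BA) = 84.50° ✗; |BA| = 17.80 ✓.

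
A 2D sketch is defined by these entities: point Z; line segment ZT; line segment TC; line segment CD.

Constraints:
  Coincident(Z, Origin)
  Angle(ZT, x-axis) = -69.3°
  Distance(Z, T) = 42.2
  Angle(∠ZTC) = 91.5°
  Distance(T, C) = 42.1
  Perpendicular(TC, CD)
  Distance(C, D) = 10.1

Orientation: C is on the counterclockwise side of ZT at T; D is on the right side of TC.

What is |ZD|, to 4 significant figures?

67.83

Z is at the origin; ZT runs at -69.3° with length 42.2, so T = 42.2·(cos -69.3°, sin -69.3°) = (14.92, -39.48). ∠ZTC = 91.5°, so TC runs at -69.3° + (180° − 91.5°) = 19.20° from the x-axis; with |TC| = 42.1, C = T + 42.1·(cos 19.20°, sin 19.20°) = (54.67, -25.63). The perpendicularity gives CD at right angles to TC; with |CD| = 10.1 on the right of TC, D = C + 10.1·(0.3289, -0.9444) = (58.00, -35.17). Then |ZD| = |D − Z| = 67.83.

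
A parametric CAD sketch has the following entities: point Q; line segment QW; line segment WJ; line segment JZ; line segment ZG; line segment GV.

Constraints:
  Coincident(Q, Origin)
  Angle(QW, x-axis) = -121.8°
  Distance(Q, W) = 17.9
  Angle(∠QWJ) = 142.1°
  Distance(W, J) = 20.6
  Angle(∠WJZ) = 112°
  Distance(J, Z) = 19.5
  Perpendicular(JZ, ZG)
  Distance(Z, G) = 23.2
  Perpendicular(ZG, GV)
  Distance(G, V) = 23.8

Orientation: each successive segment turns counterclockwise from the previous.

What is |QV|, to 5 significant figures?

13.199

Q is at the origin; QW runs at -121.8° with length 17.9, so W = (-9.4325, -15.213). ∠QWJ = 142.1° gives WJ at -83.900° from the x-axis; with |WJ| = 20.6, J = (-7.2435, -35.696). ∠WJZ = 112.0° gives JZ at -15.900° from the x-axis; with |JZ| = 19.5, Z = (11.510, -41.039). JZ ⟂ ZG, so ZG runs at 74.100°; with |ZG| = 23.2, G = (17.866, -18.726). ZG ⟂ GV, so GV runs at 164.10°; with |GV| = 23.8, V = (-5.0231, -12.206). Then |QV| = |V − Q| = 13.199.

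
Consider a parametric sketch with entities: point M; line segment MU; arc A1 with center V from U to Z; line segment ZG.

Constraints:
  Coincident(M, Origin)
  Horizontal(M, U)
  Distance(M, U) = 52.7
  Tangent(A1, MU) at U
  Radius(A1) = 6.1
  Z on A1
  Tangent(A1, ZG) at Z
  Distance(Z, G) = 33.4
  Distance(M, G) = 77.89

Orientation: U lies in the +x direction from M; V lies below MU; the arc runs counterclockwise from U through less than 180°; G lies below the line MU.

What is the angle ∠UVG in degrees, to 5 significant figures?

150.95°

Checks: |VZ| = 6.100 ✓; ∠(VZ, ZG) = 90.00° ✓; |ZG| = 33.40 ✓; |MG| = 77.89 ✓.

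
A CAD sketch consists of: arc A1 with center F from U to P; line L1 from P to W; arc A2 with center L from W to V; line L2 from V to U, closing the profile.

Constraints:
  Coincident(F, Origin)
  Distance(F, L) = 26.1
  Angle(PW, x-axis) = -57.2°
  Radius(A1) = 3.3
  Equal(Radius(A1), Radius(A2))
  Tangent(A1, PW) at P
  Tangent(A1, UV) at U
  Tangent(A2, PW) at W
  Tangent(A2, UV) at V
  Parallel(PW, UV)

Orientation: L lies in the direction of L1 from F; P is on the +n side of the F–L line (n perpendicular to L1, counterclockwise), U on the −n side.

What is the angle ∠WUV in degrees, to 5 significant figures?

14.191°

The slot axis is L1's direction at -57.2°, so u = (cos -57.2°, sin -57.2°) = (0.54171, -0.84057) and n = (−sin -57.2°, cos -57.2°) = (0.84057, 0.54171). F is at the origin and L lies 26.1 along u from F, so L = 26.1·u = (14.139, -21.939). Tangency of A1 to both parallel lines with radius 3.3 puts P and U at F ± 3.3·n: P = (2.7739, 1.7876), U = (-2.7739, -1.7876). Equal radii place W and V the same way about L: W = L + 3.3·n = (16.912, -20.151), V = L − 3.3·n = (11.365, -23.726). Then cos ∠WUV = UW·UV / (|UW||UV|), giving 14.191°.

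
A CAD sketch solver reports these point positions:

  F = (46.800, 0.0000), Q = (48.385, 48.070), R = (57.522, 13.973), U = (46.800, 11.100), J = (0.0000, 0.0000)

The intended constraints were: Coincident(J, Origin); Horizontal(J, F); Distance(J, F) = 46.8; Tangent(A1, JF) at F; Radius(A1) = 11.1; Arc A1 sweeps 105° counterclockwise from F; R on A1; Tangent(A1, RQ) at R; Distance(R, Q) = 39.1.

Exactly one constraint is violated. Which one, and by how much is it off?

Distance(R, Q) = 39.1 — off by 3.80.

J = (0.00, 0.00) ✓; J.y = 0.00, F.y = 0.00 ✓; |JF| = 46.80 ✓; ∠(UF, FJ) = 90.00° ✓; |UF| = 11.10 ✓; bearing(U→R) − bearing(U→F) = 105.0° ✓; |UR| = 11.10 ✓; ∠(UR, RQ) = 90.00° ✓; |RQ| = 35.30 ✗.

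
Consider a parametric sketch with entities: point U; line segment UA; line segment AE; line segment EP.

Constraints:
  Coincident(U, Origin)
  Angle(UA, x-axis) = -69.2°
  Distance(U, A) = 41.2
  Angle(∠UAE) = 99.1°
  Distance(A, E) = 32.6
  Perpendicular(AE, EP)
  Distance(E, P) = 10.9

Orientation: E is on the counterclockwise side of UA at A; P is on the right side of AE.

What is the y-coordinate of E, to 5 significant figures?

-31.904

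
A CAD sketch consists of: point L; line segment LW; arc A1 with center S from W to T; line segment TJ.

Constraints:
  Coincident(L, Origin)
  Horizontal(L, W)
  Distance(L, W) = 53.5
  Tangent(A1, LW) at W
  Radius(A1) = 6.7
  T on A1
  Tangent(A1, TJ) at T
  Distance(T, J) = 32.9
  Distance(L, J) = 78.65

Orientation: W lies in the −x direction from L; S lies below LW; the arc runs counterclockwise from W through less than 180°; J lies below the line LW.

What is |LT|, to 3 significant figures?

60.1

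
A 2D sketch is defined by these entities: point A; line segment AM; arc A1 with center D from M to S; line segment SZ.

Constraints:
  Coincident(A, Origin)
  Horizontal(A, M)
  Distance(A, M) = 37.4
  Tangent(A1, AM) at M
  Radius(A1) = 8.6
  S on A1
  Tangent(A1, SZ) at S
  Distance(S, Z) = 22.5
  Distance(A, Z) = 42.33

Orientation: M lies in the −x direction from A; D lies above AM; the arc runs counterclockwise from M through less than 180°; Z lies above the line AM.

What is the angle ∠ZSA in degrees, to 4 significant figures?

106.4°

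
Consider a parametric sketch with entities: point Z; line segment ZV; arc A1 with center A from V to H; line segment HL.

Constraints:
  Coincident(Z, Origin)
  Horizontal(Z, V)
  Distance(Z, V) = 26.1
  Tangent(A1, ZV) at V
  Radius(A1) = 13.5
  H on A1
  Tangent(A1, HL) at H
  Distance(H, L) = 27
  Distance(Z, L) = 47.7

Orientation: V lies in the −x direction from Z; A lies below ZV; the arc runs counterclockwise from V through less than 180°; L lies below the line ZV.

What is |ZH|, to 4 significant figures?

42.74

Checks: Z.y = 0.00, V.y = 0.00 ✓; |AH| = 13.50 ✓; ∠(AH, HL) = 90.00° ✓; |HL| = 27.00 ✓; |ZL| = 47.70 ✓.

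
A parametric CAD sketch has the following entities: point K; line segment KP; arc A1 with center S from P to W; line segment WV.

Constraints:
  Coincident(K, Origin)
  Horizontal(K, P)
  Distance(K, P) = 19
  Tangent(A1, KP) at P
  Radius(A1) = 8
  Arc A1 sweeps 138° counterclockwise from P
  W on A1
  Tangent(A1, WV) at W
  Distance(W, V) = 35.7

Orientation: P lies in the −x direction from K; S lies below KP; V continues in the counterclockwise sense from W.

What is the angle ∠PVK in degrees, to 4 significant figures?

25.94°

K is at the origin; KP is horizontal with |KP| = 19.0 and P on the −x side, so P = (-19.00, 0.000). Since A1 is tangent to KP there, SP ⟂ KP, so S = P + (0, -8) = (-19.00, -8.000). On A1, P sits at bearing 90° from S; a 138° counterclockwise sweep puts W at bearing 228°, so W = S + 8.0·(cos 228°, sin 228°) = (-24.35, -13.95). A1 meets WV tangentially, so SW is at right angles to WV, so WV runs along (−sin 228°, cos 228°); with |WV| = 35.7, V = (2.177, -37.83). Then cos ∠PVK = VP·VK / (|VP||VK|), giving 25.94°.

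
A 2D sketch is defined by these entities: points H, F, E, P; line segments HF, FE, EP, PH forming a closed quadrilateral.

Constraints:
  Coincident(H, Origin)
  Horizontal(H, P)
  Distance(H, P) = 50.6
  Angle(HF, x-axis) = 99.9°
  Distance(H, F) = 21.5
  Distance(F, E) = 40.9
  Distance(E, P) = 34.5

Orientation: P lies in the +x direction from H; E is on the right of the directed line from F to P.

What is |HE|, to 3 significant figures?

22.8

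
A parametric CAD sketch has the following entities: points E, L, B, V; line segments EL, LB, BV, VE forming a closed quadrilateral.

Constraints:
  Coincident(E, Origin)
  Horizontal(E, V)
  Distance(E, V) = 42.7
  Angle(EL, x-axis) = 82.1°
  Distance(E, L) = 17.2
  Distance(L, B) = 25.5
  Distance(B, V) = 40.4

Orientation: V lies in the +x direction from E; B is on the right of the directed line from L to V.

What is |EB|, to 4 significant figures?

9.033

Checks: |LB| = 25.50 ✓; |BV| = 40.40 ✓.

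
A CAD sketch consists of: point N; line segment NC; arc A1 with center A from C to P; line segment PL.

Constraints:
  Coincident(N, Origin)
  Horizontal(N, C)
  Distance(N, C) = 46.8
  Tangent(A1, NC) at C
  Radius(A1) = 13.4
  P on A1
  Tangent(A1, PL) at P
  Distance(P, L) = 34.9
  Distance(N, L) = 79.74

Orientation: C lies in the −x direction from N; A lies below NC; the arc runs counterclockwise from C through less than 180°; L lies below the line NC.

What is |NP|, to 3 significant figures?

61.1

Checks: |AP| = 13.40 ✓; ∠(AP, PL) = 90.00° ✓; |PL| = 34.90 ✓; |NL| = 79.74 ✓.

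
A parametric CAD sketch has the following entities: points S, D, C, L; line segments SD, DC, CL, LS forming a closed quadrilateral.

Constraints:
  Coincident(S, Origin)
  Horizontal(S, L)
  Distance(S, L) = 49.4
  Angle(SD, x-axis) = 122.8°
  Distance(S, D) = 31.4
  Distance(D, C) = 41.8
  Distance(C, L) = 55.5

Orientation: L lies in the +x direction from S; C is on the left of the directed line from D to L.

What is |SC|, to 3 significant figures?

50.7

S is at the origin; SL is horizontal with |SL| = 49.4 and L in +x, so L = (49.4, 0). SD runs at 122.8° with |SD| = 31.4, so D = (-17.0, 26.4). C is determined by |DC| = 41.8 and |CL| = 55.5 together: it lies at the intersection of circle(D, 41.8) and circle(L, 55.5). With |DL| = 71.5, the foot of the radical line on DL is 26.4 from D and the perpendicular offset is √(41.8² − 26.4²) = 32.4. Taking the left-of-DL solution: C = (19.5, 46.8).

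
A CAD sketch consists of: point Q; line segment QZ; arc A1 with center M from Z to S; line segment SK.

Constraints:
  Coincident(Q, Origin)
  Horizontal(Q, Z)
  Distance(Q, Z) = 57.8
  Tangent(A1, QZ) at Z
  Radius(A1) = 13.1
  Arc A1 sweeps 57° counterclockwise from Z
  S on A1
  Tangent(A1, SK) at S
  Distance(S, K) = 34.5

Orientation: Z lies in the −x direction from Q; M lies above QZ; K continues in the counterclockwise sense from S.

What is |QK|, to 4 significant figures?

44.76

Q is at the origin; QZ is horizontal with |QZ| = 57.8 and Z on the −x side, so Z = (-57.80, 0.000). A1 meets QZ tangentially, so MZ is at right angles to QZ, so M = Z + (0, 13.1) = (-57.80, 13.10). On A1, Z sits at bearing -90° from M; a 57° counterclockwise sweep puts S at bearing -33°, so S = M + 13.1·(cos -33°, sin -33°) = (-46.81, 5.965). Since A1 is tangent to SK there, MS ⟂ SK, so SK runs along (−sin -33°, cos -33°); with |SK| = 34.5, K = (-28.02, 34.90). Then |QK| = |K − Q| = 44.76.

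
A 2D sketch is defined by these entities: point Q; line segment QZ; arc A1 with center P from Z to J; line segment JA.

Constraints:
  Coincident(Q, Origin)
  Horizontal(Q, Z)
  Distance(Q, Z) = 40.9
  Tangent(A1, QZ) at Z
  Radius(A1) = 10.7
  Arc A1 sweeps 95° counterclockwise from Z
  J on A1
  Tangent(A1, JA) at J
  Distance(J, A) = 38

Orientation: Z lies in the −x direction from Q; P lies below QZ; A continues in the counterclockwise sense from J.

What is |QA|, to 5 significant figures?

69.115

Q is at the origin; QZ is horizontal with |QZ| = 40.9 and Z on the −x side, so Z = (-40.900, 0.0000). A1 meets QZ tangentially, so PZ is at right angles to QZ, so P = Z + (0, -10.7) = (-40.900, -10.700). On A1, Z sits at bearing 90° from P; a 95° counterclockwise sweep puts J at bearing 185°, so J = P + 10.7·(cos 185°, sin 185°) = (-51.559, -11.633). A1 meets JA tangentially, so PJ is at right angles to JA, so JA runs along (−sin 185°, cos 185°); with |JA| = 38.0, A = (-48.247, -49.488). Then |QA| = |A − Q| = 69.115.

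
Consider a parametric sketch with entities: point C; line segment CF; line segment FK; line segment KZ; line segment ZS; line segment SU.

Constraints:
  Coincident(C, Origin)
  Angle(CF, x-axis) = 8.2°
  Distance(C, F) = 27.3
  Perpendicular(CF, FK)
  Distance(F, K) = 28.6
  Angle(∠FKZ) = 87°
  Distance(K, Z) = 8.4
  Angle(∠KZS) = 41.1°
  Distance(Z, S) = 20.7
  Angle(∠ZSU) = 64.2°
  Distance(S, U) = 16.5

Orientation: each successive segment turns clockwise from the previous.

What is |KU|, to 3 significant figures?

11.8

C is at the origin; CF runs at 8.2° with length 27.3, so F = (27.0, 3.89). The perpendicularity gives FK at right angles to CF, so FK runs at -81.8°; with |FK| = 28.6, K = (31.1, -24.4). ∠FKZ = 87.0° gives KZ at -175° from the x-axis; with |KZ| = 8.4, Z = (22.7, -25.2). ∠KZS = 41.1° gives ZS at 46.3° from the x-axis; with |ZS| = 20.7, S = (37.0, -10.2). ∠ZSU = 64.2° gives SU at -69.5° from the x-axis; with |SU| = 16.5, U = (42.8, -25.7). Then |KU| = |U − K| = 11.8.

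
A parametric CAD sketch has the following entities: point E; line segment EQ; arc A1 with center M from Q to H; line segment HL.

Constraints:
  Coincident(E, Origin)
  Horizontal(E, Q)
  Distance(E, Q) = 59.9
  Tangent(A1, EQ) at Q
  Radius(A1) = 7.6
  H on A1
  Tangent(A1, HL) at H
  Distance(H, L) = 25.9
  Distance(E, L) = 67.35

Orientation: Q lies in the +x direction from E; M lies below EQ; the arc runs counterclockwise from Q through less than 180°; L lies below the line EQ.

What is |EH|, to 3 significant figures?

53.3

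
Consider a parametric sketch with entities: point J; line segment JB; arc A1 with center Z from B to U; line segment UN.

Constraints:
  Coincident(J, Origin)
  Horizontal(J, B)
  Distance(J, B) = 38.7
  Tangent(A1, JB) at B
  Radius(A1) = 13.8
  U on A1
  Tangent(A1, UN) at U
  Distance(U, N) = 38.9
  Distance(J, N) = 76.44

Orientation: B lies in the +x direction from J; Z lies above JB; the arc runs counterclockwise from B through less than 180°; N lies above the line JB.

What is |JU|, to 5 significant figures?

53.770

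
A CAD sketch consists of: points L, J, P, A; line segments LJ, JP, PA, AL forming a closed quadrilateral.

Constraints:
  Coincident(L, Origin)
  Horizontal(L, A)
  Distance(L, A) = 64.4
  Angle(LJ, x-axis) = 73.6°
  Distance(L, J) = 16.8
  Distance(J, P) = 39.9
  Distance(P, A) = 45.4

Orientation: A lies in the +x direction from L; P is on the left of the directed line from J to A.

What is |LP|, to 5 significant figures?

53.650

L is at the origin; LA is horizontal with |LA| = 64.4 and A in +x, so A = (64.4, 0). LJ runs at 73.6° with |LJ| = 16.8, so J = (4.7433, 16.116). P is determined by |JP| = 39.9 and |PA| = 45.4 together: it lies at the intersection of circle(J, 39.9) and circle(A, 45.4). With |JA| = 61.795, the foot of the radical line on JA is 27.102 from J and the perpendicular offset is √(39.9² − 27.102²) = 29.283. Taking the left-of-JA solution: P = (38.544, 37.318).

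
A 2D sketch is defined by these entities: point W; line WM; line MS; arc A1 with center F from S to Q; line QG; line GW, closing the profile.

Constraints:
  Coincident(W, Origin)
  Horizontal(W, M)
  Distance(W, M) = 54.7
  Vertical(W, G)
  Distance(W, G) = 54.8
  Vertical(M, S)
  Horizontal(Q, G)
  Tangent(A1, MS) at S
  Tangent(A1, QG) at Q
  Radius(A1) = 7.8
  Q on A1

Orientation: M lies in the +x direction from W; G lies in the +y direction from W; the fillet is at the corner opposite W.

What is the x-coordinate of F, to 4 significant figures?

46.90

W is at the origin; WM is horizontal with |WM| = 54.7 and M on the +x side, so M = (54.70, 0.000). WG is vertical with |WG| = 54.8 and G on the +y side, so G = (0.000, 54.80). The virtual corner opposite W is at (54.70, 54.80). Tangency of A1 to MS means the radius FS is perpendicular to MS and the tangent condition forces FQ to be normal to QG, with radius 7.8, so the center F sits 7.8 in from both sides at F = (46.90, 47.00). So F.x = 46.90.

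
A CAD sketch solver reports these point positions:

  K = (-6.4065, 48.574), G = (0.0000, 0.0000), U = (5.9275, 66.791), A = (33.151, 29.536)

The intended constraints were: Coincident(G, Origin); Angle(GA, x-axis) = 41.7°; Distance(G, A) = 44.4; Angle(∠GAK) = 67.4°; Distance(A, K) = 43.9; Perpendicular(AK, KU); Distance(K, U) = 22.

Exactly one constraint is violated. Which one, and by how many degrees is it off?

Perpendicular(AK, KU) — off by 8.40°.

G = (0.00, 0.00) ✓; GA at 41.70° ✓; |GA| = 44.40 ✓; ∠GAK = 67.40° ✓; |AK| = 43.90 ✓; ∠(AK, KU) = 98.40° ✗; |KU| = 22.00 ✓.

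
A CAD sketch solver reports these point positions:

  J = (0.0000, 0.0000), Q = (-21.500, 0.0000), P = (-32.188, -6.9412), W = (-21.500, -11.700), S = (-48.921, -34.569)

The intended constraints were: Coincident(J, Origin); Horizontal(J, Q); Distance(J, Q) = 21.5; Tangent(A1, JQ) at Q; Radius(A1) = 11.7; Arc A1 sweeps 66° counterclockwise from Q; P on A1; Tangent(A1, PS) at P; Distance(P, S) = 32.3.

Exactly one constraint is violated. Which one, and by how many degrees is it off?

Tangent(A1, PS) at P — off by 7.20°.

J = (0.00, 0.00) ✓; J.y = 0.00, Q.y = 0.00 ✓; |JQ| = 21.50 ✓; ∠(WQ, QJ) = 90.00° ✓; |WQ| = 11.70 ✓; bearing(W→P) − bearing(W→Q) = 66.00° ✓; |WP| = 11.70 ✓; ∠(WP, PS) = 97.20° ✗; |PS| = 32.30 ✓.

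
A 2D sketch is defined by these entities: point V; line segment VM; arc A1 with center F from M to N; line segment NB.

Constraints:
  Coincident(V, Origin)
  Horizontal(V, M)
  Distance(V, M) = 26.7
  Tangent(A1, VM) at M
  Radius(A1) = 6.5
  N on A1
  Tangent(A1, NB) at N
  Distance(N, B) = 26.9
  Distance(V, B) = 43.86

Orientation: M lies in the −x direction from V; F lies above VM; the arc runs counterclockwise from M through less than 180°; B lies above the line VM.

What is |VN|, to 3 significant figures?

22.0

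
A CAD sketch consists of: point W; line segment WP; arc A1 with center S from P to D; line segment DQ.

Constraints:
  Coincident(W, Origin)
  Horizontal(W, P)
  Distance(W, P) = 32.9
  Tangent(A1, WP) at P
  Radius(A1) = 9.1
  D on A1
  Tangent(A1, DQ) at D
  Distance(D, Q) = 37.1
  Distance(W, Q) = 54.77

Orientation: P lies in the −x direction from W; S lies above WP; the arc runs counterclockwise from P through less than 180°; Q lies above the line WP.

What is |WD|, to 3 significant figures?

25.9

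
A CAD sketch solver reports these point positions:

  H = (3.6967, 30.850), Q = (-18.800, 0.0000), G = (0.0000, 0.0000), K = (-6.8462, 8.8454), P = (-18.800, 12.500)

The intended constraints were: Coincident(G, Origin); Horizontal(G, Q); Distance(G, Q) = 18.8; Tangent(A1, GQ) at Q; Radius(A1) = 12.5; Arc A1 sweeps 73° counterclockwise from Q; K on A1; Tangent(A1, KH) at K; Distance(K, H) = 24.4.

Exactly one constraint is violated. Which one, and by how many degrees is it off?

Tangent(A1, KH) at K — off by 8.60°.

G = (0.00, 0.00) ✓; G.y = 0.00, Q.y = 0.00 ✓; |GQ| = 18.80 ✓; ∠(PQ, QG) = 90.00° ✓; |PQ| = 12.50 ✓; bearing(P→K) − bearing(P→Q) = 73.00° ✓; |PK| = 12.50 ✓; ∠(PK, KH) = 98.60° ✗; |KH| = 24.40 ✓.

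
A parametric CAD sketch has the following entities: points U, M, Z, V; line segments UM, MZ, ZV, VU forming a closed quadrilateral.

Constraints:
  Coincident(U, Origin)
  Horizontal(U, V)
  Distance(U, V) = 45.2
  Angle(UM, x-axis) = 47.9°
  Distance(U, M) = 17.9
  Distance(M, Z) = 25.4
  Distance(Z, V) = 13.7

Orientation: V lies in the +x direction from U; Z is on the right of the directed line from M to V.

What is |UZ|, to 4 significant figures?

31.88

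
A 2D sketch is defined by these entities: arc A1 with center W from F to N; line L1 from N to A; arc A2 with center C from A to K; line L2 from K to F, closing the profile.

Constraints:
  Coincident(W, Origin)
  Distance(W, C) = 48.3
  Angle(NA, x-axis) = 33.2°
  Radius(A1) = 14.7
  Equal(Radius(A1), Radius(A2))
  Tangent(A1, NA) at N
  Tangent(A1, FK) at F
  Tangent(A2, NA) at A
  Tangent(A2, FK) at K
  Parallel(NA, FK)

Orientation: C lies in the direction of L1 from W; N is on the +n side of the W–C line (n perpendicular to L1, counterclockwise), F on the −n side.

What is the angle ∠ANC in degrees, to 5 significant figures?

16.928°

The slot axis is L1's direction at 33.2°, so u = (cos 33.2°, sin 33.2°) = (0.83676, 0.54756) and n = (−sin 33.2°, cos 33.2°) = (-0.54756, 0.83676). W is at the origin and C lies 48.3 along u from W, so C = 48.3·u = (40.416, 26.447). Tangency of A1 to both parallel lines with radius 14.7 puts N and F at W ± 14.7·n: N = (-8.0492, 12.300), F = (8.0492, -12.300). Equal radii place A and K the same way about C: A = C + 14.7·n = (32.367, 38.748), K = C − 14.7·n = (48.465, 14.147). Then cos ∠ANC = NA·NC / (|NA||NC|), giving 16.928°.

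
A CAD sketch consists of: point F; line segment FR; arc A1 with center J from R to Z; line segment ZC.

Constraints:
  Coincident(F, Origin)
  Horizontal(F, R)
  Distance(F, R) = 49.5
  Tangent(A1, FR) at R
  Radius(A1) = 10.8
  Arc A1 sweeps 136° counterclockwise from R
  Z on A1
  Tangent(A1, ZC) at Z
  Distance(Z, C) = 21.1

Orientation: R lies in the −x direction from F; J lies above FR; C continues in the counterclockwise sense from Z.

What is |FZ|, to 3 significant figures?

45.9

F is at the origin; FR is horizontal with |FR| = 49.5 and R on the −x side, so R = (-49.5, 0.00). The tangent condition forces JR to be normal to FR, so J = R + (0, 10.8) = (-49.5, 10.8). On A1, R sits at bearing -90° from J; a 136° counterclockwise sweep puts Z at bearing 46°, so Z = J + 10.8·(cos 46°, sin 46°) = (-42.0, 18.6). Then |FZ| = |Z − F| = 45.9.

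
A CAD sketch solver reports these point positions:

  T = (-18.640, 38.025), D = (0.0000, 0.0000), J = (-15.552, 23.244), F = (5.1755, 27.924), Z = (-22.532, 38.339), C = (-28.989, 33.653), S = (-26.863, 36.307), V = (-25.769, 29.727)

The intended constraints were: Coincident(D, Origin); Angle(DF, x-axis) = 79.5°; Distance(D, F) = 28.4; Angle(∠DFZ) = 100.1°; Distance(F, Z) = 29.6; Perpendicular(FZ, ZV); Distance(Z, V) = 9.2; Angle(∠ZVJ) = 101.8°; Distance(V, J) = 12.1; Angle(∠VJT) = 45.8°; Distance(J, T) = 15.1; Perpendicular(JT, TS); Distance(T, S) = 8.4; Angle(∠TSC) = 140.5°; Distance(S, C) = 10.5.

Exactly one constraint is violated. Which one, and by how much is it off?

Distance(S, C) = 10.5 — off by 7.10.

D = (0.00, 0.00) ✓; DF at 79.50° ✓; |DF| = 28.40 ✓; ∠DFZ = 100.1° ✓; |FZ| = 29.60 ✓; ∠(FZ, ZV) = 90.00° ✓; |ZV| = 9.200 ✓; ∠ZVJ = 101.8° ✓; |VJ| = 12.10 ✓; ∠VJT = 45.80° ✓; |JT| = 15.10 ✓; ∠(JT, TS) = 90.00° ✓; |TS| = 8.401 ✓; ∠TSC = 140.5° ✓; |SC| = 3.401 ✗.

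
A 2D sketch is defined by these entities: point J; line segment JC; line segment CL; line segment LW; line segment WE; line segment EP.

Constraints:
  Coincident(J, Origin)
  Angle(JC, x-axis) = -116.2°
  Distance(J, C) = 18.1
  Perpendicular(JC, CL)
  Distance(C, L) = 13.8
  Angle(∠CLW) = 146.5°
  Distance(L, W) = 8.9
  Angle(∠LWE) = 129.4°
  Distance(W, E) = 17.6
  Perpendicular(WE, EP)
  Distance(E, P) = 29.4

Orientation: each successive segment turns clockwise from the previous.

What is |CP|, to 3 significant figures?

26.2

J is at the origin; JC runs at -116.2° with length 18.1, so C = (-7.99, -16.2). The perpendicularity gives CL at right angles to JC, so CL runs at 154°; with |CL| = 13.8, L = (-20.4, -10.1). ∠CLW = 146.5° gives LW at 120° from the x-axis; with |LW| = 8.9, W = (-24.9, -2.46). ∠LWE = 129.4° gives WE at 69.7° from the x-axis; with |WE| = 17.6, E = (-18.8, 14.0). The perpendicularity gives EP at right angles to WE, so EP runs at -20.3°; with |EP| = 29.4, P = (8.82, 3.84). Then |CP| = |P − C| = 26.2.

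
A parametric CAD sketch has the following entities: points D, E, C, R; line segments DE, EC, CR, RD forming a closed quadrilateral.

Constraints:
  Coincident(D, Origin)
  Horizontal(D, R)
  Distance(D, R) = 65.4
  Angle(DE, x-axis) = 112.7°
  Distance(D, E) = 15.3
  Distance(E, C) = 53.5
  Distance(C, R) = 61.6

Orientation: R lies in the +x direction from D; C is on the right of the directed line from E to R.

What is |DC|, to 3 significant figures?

38.2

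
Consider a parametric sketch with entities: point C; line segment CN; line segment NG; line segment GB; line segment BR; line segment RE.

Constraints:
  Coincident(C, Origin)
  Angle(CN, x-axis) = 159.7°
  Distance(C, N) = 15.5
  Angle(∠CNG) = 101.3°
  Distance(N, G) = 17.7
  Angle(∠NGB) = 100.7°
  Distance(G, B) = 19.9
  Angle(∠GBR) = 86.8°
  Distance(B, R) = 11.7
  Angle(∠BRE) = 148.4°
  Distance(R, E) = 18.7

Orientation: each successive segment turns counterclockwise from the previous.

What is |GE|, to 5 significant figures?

28.364

C is at the origin; CN runs at 159.7° with length 15.5, so N = (-14.537, 5.3775). ∠CNG = 101.3° gives NG at -121.60° from the x-axis; with |NG| = 17.7, G = (-23.812, -9.6981). ∠NGB = 100.7° gives GB at -42.300° from the x-axis; with |GB| = 19.9, B = (-9.0932, -23.091). ∠GBR = 86.8° gives BR at 50.900° from the x-axis; with |BR| = 11.7, R = (-1.7143, -14.011). ∠BRE = 148.4° gives RE at 82.500° from the x-axis; with |RE| = 18.7, E = (0.72658, 4.5287). Then |GE| = |E − G| = 28.364.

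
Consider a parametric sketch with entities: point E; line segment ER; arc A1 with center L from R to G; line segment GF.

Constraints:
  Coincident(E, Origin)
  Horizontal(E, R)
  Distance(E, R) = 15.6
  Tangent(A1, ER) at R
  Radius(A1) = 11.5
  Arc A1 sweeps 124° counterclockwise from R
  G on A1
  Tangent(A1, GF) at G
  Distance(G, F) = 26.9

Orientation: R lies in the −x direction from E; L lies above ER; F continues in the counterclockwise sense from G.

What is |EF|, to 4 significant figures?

45.43

E is at the origin; ER is horizontal with |ER| = 15.6 and R on the −x side, so R = (-15.60, 0.000). Tangency of A1 to ER means the radius LR is perpendicular to ER, so L = R + (0, 11.5) = (-15.60, 11.50). On A1, R sits at bearing -90° from L; a 124° counterclockwise sweep puts G at bearing 34°, so G = L + 11.5·(cos 34°, sin 34°) = (-6.066, 17.93). Tangency of A1 to GF means the radius LG is perpendicular to GF, so GF runs along (−sin 34°, cos 34°); with |GF| = 26.9, F = (-21.11, 40.23). Then |EF| = |F − E| = 45.43.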